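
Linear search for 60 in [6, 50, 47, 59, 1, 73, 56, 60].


i=0: 6!=60
i=1: 50!=60
i=2: 47!=60
i=3: 59!=60
i=4: 1!=60
i=5: 73!=60
i=6: 56!=60
i=7: 60==60 found!

Found at 7, 8 comps


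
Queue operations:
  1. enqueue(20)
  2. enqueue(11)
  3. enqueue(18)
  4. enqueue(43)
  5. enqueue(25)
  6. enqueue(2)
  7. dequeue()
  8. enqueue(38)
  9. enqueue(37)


enqueue(20) -> [20]
enqueue(11) -> [20, 11]
enqueue(18) -> [20, 11, 18]
enqueue(43) -> [20, 11, 18, 43]
enqueue(25) -> [20, 11, 18, 43, 25]
enqueue(2) -> [20, 11, 18, 43, 25, 2]
dequeue()->20, [11, 18, 43, 25, 2]
enqueue(38) -> [11, 18, 43, 25, 2, 38]
enqueue(37) -> [11, 18, 43, 25, 2, 38, 37]

Final queue: [11, 18, 43, 25, 2, 38, 37]


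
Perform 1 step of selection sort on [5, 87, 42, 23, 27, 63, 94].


Initial: [5, 87, 42, 23, 27, 63, 94]
Step 1: min=5 at 0
  Swap: [5, 87, 42, 23, 27, 63, 94]

After 1 step: [5, 87, 42, 23, 27, 63, 94]


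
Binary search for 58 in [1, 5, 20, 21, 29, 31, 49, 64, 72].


Step 1: lo=0, hi=8, mid=4, val=29
Step 2: lo=5, hi=8, mid=6, val=49
Step 3: lo=7, hi=8, mid=7, val=64

Not found


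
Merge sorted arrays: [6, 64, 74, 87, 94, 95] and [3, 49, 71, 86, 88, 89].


Take 3 from B
Take 6 from A
Take 49 from B
Take 64 from A
Take 71 from B
Take 74 from A
Take 86 from B
Take 87 from A
Take 88 from B
Take 89 from B

Merged: [3, 6, 49, 64, 71, 74, 86, 87, 88, 89, 94, 95]


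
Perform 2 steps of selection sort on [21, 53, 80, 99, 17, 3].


Initial: [21, 53, 80, 99, 17, 3]
Step 1: min=3 at 5
  Swap: [3, 53, 80, 99, 17, 21]
Step 2: min=17 at 4
  Swap: [3, 17, 80, 99, 53, 21]

After 2 steps: [3, 17, 80, 99, 53, 21]


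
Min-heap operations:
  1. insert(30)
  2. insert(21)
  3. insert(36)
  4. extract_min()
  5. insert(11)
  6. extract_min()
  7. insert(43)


insert(30) -> [30]
insert(21) -> [21, 30]
insert(36) -> [21, 30, 36]
extract_min()->21, [30, 36]
insert(11) -> [11, 36, 30]
extract_min()->11, [30, 36]
insert(43) -> [30, 36, 43]

Final heap: [30, 36, 43]


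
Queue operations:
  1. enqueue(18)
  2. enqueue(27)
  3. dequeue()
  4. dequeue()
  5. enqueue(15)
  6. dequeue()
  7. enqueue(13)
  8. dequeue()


enqueue(18) -> [18]
enqueue(27) -> [18, 27]
dequeue()->18, [27]
dequeue()->27, []
enqueue(15) -> [15]
dequeue()->15, []
enqueue(13) -> [13]
dequeue()->13, []

Final queue: []


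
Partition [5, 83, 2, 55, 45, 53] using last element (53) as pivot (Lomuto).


Pivot: 53
  5 <= 53: advance i (no swap)
  2 <= 53: swap -> [5, 2, 83, 55, 45, 53]
  45 <= 53: swap -> [5, 2, 45, 55, 83, 53]
Place pivot at 3: [5, 2, 45, 53, 83, 55]

Partitioned: [5, 2, 45, 53, 83, 55]


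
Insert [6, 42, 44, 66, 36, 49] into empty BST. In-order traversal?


Insert 6: root
Insert 42: R from 6
Insert 44: R from 6 -> R from 42
Insert 66: R from 6 -> R from 42 -> R from 44
Insert 36: R from 6 -> L from 42
Insert 49: R from 6 -> R from 42 -> R from 44 -> L from 66

In-order: [6, 36, 42, 44, 49, 66]


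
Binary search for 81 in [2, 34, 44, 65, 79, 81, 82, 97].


Step 1: lo=0, hi=7, mid=3, val=65
Step 2: lo=4, hi=7, mid=5, val=81

Found at index 5


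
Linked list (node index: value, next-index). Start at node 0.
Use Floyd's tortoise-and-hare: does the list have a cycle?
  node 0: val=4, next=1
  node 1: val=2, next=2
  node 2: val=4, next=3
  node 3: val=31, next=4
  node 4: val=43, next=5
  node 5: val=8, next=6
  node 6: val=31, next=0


Floyd's tortoise (slow, +1) and hare (fast, +2):
  init: slow=0, fast=0
  step 1: slow=1, fast=2
  step 2: slow=2, fast=4
  step 3: slow=3, fast=6
  step 4: slow=4, fast=1
  step 5: slow=5, fast=3
  step 6: slow=6, fast=5
  step 7: slow=0, fast=0
  slow == fast at node 0: cycle detected

Cycle: yes


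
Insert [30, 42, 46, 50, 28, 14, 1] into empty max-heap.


Insert 30: [30]
Insert 42: [42, 30]
Insert 46: [46, 30, 42]
Insert 50: [50, 46, 42, 30]
Insert 28: [50, 46, 42, 30, 28]
Insert 14: [50, 46, 42, 30, 28, 14]
Insert 1: [50, 46, 42, 30, 28, 14, 1]

Final heap: [50, 46, 42, 30, 28, 14, 1]


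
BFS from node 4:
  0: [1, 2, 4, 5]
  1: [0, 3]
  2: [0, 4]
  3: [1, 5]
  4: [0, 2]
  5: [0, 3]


Visit 4, enqueue [0, 2]
Visit 0, enqueue [1, 5]
Visit 2, enqueue []
Visit 1, enqueue [3]
Visit 5, enqueue []
Visit 3, enqueue []

BFS order: [4, 0, 2, 1, 5, 3]


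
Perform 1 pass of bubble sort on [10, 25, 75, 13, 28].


Initial: [10, 25, 75, 13, 28]
Pass 1: [10, 25, 13, 28, 75] (2 swaps)

After 1 pass: [10, 25, 13, 28, 75]


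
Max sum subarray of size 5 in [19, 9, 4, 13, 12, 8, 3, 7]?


[0:5]: 57
[1:6]: 46
[2:7]: 40
[3:8]: 43

Max: 57 at [0:5]


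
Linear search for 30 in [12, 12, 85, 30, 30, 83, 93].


i=0: 12!=30
i=1: 12!=30
i=2: 85!=30
i=3: 30==30 found!

Found at 3, 4 comps


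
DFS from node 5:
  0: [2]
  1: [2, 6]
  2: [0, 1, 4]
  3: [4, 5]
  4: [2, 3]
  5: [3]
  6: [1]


Visit 5, push [3]
Visit 3, push [4]
Visit 4, push [2]
Visit 2, push [1, 0]
Visit 0, push []
Visit 1, push [6]
Visit 6, push []

DFS order: [5, 3, 4, 2, 0, 1, 6]


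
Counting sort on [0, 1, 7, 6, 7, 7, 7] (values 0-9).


Input: [0, 1, 7, 6, 7, 7, 7]
Counts: [1, 1, 0, 0, 0, 0, 1, 4, 0, 0]

Sorted: [0, 1, 6, 7, 7, 7, 7]


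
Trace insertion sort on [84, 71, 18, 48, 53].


Initial: [84, 71, 18, 48, 53]
Insert 71: [71, 84, 18, 48, 53]
Insert 18: [18, 71, 84, 48, 53]
Insert 48: [18, 48, 71, 84, 53]
Insert 53: [18, 48, 53, 71, 84]

Sorted: [18, 48, 53, 71, 84]


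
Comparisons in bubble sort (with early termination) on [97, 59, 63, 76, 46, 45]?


Algorithm: bubble sort (with early termination)
Input: [97, 59, 63, 76, 46, 45]
Sorted: [45, 46, 59, 63, 76, 97]

15


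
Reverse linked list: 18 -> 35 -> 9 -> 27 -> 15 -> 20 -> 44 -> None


Step 1: curr=18, set curr.next=prev(None) | reversed so far: 18
Step 2: curr=35, set curr.next=prev(18) | reversed so far: 35 -> 18
Step 3: curr=9, set curr.next=prev(35) | reversed so far: 9 -> 35 -> 18
Step 4: curr=27, set curr.next=prev(9) | reversed so far: 27 -> 9 -> 35 -> 18
Step 5: curr=15, set curr.next=prev(27) | reversed so far: 15 -> 27 -> 9 -> 35 -> 18
Step 6: curr=20, set curr.next=prev(15) | reversed so far: 20 -> 15 -> 27 -> 9 -> 35 -> 18
Step 7: curr=44, set curr.next=prev(20) | reversed so far: 44 -> 20 -> 15 -> 27 -> 9 -> 35 -> 18

44 -> 20 -> 15 -> 27 -> 9 -> 35 -> 18 -> None


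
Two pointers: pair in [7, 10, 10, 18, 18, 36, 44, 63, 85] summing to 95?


lo=0(7)+hi=8(85)=92
lo=1(10)+hi=8(85)=95

Yes: 10+85=95


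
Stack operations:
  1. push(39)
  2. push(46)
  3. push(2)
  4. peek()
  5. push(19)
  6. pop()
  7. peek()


push(39) -> [39]
push(46) -> [39, 46]
push(2) -> [39, 46, 2]
peek()->2
push(19) -> [39, 46, 2, 19]
pop()->19, [39, 46, 2]
peek()->2

Final stack: [39, 46, 2]


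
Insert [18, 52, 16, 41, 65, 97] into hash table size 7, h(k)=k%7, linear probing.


Insert 18: h=4 -> slot 4
Insert 52: h=3 -> slot 3
Insert 16: h=2 -> slot 2
Insert 41: h=6 -> slot 6
Insert 65: h=2, 3 probes -> slot 5
Insert 97: h=6, 1 probes -> slot 0

Table: [97, None, 16, 52, 18, 65, 41]


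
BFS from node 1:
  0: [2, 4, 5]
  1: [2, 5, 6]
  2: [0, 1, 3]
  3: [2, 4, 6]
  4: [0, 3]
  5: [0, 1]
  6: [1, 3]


Visit 1, enqueue [2, 5, 6]
Visit 2, enqueue [0, 3]
Visit 5, enqueue []
Visit 6, enqueue []
Visit 0, enqueue [4]
Visit 3, enqueue []
Visit 4, enqueue []

BFS order: [1, 2, 5, 6, 0, 3, 4]


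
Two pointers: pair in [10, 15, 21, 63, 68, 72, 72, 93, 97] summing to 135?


lo=0(10)+hi=8(97)=107
lo=1(15)+hi=8(97)=112
lo=2(21)+hi=8(97)=118
lo=3(63)+hi=8(97)=160
lo=3(63)+hi=7(93)=156
lo=3(63)+hi=6(72)=135

Yes: 63+72=135


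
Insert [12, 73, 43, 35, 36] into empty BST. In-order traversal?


Insert 12: root
Insert 73: R from 12
Insert 43: R from 12 -> L from 73
Insert 35: R from 12 -> L from 73 -> L from 43
Insert 36: R from 12 -> L from 73 -> L from 43 -> R from 35

In-order: [12, 35, 36, 43, 73]


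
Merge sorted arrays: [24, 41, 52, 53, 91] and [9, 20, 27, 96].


Take 9 from B
Take 20 from B
Take 24 from A
Take 27 from B
Take 41 from A
Take 52 from A
Take 53 from A
Take 91 from A

Merged: [9, 20, 24, 27, 41, 52, 53, 91, 96]


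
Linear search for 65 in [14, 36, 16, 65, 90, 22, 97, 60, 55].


i=0: 14!=65
i=1: 36!=65
i=2: 16!=65
i=3: 65==65 found!

Found at 3, 4 comps


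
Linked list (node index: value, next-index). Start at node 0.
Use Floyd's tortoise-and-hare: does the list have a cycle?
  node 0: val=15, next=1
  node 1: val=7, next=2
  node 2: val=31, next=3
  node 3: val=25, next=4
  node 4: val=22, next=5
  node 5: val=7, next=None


Floyd's tortoise (slow, +1) and hare (fast, +2):
  init: slow=0, fast=0
  step 1: slow=1, fast=2
  step 2: slow=2, fast=4
  step 3: fast 4->5->None, no cycle

Cycle: no


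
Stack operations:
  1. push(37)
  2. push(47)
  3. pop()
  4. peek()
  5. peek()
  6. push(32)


push(37) -> [37]
push(47) -> [37, 47]
pop()->47, [37]
peek()->37
peek()->37
push(32) -> [37, 32]

Final stack: [37, 32]


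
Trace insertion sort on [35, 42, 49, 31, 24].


Initial: [35, 42, 49, 31, 24]
Insert 42: [35, 42, 49, 31, 24]
Insert 49: [35, 42, 49, 31, 24]
Insert 31: [31, 35, 42, 49, 24]
Insert 24: [24, 31, 35, 42, 49]

Sorted: [24, 31, 35, 42, 49]


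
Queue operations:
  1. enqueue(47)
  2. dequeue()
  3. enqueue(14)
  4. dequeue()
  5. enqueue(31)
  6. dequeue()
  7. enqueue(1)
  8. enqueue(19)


enqueue(47) -> [47]
dequeue()->47, []
enqueue(14) -> [14]
dequeue()->14, []
enqueue(31) -> [31]
dequeue()->31, []
enqueue(1) -> [1]
enqueue(19) -> [1, 19]

Final queue: [1, 19]


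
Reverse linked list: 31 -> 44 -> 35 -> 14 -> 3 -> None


Step 1: curr=31, set curr.next=prev(None) | reversed so far: 31
Step 2: curr=44, set curr.next=prev(31) | reversed so far: 44 -> 31
Step 3: curr=35, set curr.next=prev(44) | reversed so far: 35 -> 44 -> 31
Step 4: curr=14, set curr.next=prev(35) | reversed so far: 14 -> 35 -> 44 -> 31
Step 5: curr=3, set curr.next=prev(14) | reversed so far: 3 -> 14 -> 35 -> 44 -> 31

3 -> 14 -> 35 -> 44 -> 31 -> None


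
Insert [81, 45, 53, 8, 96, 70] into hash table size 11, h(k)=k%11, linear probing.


Insert 81: h=4 -> slot 4
Insert 45: h=1 -> slot 1
Insert 53: h=9 -> slot 9
Insert 8: h=8 -> slot 8
Insert 96: h=8, 2 probes -> slot 10
Insert 70: h=4, 1 probes -> slot 5

Table: [None, 45, None, None, 81, 70, None, None, 8, 53, 96]


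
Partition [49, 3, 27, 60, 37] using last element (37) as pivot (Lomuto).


Pivot: 37
  3 <= 37: swap -> [3, 49, 27, 60, 37]
  27 <= 37: swap -> [3, 27, 49, 60, 37]
Place pivot at 2: [3, 27, 37, 60, 49]

Partitioned: [3, 27, 37, 60, 49]


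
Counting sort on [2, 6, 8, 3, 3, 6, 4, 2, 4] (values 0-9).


Input: [2, 6, 8, 3, 3, 6, 4, 2, 4]
Counts: [0, 0, 2, 2, 2, 0, 2, 0, 1, 0]

Sorted: [2, 2, 3, 3, 4, 4, 6, 6, 8]


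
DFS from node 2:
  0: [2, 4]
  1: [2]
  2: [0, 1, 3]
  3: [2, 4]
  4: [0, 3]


Visit 2, push [3, 1, 0]
Visit 0, push [4]
Visit 4, push [3]
Visit 3, push []
Visit 1, push []

DFS order: [2, 0, 4, 3, 1]


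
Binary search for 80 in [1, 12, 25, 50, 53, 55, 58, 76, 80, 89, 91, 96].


Step 1: lo=0, hi=11, mid=5, val=55
Step 2: lo=6, hi=11, mid=8, val=80

Found at index 8


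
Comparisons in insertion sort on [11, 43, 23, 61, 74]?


Algorithm: insertion sort
Input: [11, 43, 23, 61, 74]
Sorted: [11, 23, 43, 61, 74]

5


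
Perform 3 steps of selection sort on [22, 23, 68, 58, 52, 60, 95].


Initial: [22, 23, 68, 58, 52, 60, 95]
Step 1: min=22 at 0
  Swap: [22, 23, 68, 58, 52, 60, 95]
Step 2: min=23 at 1
  Swap: [22, 23, 68, 58, 52, 60, 95]
Step 3: min=52 at 4
  Swap: [22, 23, 52, 58, 68, 60, 95]

After 3 steps: [22, 23, 52, 58, 68, 60, 95]


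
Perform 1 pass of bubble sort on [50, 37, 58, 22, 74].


Initial: [50, 37, 58, 22, 74]
Pass 1: [37, 50, 22, 58, 74] (2 swaps)

After 1 pass: [37, 50, 22, 58, 74]


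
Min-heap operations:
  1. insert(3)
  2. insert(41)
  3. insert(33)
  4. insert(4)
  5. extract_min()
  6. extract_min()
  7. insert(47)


insert(3) -> [3]
insert(41) -> [3, 41]
insert(33) -> [3, 41, 33]
insert(4) -> [3, 4, 33, 41]
extract_min()->3, [4, 41, 33]
extract_min()->4, [33, 41]
insert(47) -> [33, 41, 47]

Final heap: [33, 41, 47]


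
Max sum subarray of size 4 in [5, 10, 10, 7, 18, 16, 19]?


[0:4]: 32
[1:5]: 45
[2:6]: 51
[3:7]: 60

Max: 60 at [3:7]


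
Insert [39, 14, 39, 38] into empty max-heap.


Insert 39: [39]
Insert 14: [39, 14]
Insert 39: [39, 14, 39]
Insert 38: [39, 38, 39, 14]

Final heap: [39, 38, 39, 14]


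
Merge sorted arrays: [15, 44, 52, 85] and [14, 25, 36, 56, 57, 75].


Take 14 from B
Take 15 from A
Take 25 from B
Take 36 from B
Take 44 from A
Take 52 from A
Take 56 from B
Take 57 from B
Take 75 from B

Merged: [14, 15, 25, 36, 44, 52, 56, 57, 75, 85]


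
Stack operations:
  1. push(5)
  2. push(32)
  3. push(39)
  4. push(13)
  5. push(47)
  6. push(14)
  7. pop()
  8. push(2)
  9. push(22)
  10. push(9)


push(5) -> [5]
push(32) -> [5, 32]
push(39) -> [5, 32, 39]
push(13) -> [5, 32, 39, 13]
push(47) -> [5, 32, 39, 13, 47]
push(14) -> [5, 32, 39, 13, 47, 14]
pop()->14, [5, 32, 39, 13, 47]
push(2) -> [5, 32, 39, 13, 47, 2]
push(22) -> [5, 32, 39, 13, 47, 2, 22]
push(9) -> [5, 32, 39, 13, 47, 2, 22, 9]

Final stack: [5, 32, 39, 13, 47, 2, 22, 9]


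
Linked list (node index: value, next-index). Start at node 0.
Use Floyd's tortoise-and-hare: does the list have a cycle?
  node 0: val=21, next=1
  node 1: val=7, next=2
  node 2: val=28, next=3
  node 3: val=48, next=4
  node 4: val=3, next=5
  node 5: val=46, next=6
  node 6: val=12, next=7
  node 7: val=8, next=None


Floyd's tortoise (slow, +1) and hare (fast, +2):
  init: slow=0, fast=0
  step 1: slow=1, fast=2
  step 2: slow=2, fast=4
  step 3: slow=3, fast=6
  step 4: fast 6->7->None, no cycle

Cycle: no


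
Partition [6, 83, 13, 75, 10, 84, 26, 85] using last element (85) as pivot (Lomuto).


Pivot: 85
  6 <= 85: advance i (no swap)
  83 <= 85: advance i (no swap)
  13 <= 85: advance i (no swap)
  75 <= 85: advance i (no swap)
  10 <= 85: advance i (no swap)
  84 <= 85: advance i (no swap)
  26 <= 85: advance i (no swap)
Place pivot at 7: [6, 83, 13, 75, 10, 84, 26, 85]

Partitioned: [6, 83, 13, 75, 10, 84, 26, 85]


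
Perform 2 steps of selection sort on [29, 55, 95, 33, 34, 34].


Initial: [29, 55, 95, 33, 34, 34]
Step 1: min=29 at 0
  Swap: [29, 55, 95, 33, 34, 34]
Step 2: min=33 at 3
  Swap: [29, 33, 95, 55, 34, 34]

After 2 steps: [29, 33, 95, 55, 34, 34]


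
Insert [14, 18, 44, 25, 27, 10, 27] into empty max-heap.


Insert 14: [14]
Insert 18: [18, 14]
Insert 44: [44, 14, 18]
Insert 25: [44, 25, 18, 14]
Insert 27: [44, 27, 18, 14, 25]
Insert 10: [44, 27, 18, 14, 25, 10]
Insert 27: [44, 27, 27, 14, 25, 10, 18]

Final heap: [44, 27, 27, 14, 25, 10, 18]


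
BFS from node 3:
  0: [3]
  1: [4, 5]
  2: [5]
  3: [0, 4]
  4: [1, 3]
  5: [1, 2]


Visit 3, enqueue [0, 4]
Visit 0, enqueue []
Visit 4, enqueue [1]
Visit 1, enqueue [5]
Visit 5, enqueue [2]
Visit 2, enqueue []

BFS order: [3, 0, 4, 1, 5, 2]


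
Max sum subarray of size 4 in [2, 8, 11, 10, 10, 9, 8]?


[0:4]: 31
[1:5]: 39
[2:6]: 40
[3:7]: 37

Max: 40 at [2:6]


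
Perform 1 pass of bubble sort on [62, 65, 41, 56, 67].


Initial: [62, 65, 41, 56, 67]
Pass 1: [62, 41, 56, 65, 67] (2 swaps)

After 1 pass: [62, 41, 56, 65, 67]


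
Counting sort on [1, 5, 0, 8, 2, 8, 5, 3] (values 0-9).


Input: [1, 5, 0, 8, 2, 8, 5, 3]
Counts: [1, 1, 1, 1, 0, 2, 0, 0, 2, 0]

Sorted: [0, 1, 2, 3, 5, 5, 8, 8]


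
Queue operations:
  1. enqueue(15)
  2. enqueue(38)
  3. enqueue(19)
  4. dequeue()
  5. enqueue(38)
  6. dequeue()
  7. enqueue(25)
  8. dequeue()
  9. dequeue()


enqueue(15) -> [15]
enqueue(38) -> [15, 38]
enqueue(19) -> [15, 38, 19]
dequeue()->15, [38, 19]
enqueue(38) -> [38, 19, 38]
dequeue()->38, [19, 38]
enqueue(25) -> [19, 38, 25]
dequeue()->19, [38, 25]
dequeue()->38, [25]

Final queue: [25]


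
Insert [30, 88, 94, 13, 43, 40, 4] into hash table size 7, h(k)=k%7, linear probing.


Insert 30: h=2 -> slot 2
Insert 88: h=4 -> slot 4
Insert 94: h=3 -> slot 3
Insert 13: h=6 -> slot 6
Insert 43: h=1 -> slot 1
Insert 40: h=5 -> slot 5
Insert 4: h=4, 3 probes -> slot 0

Table: [4, 43, 30, 94, 88, 40, 13]


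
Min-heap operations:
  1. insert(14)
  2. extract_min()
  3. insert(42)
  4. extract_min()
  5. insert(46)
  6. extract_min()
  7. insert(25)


insert(14) -> [14]
extract_min()->14, []
insert(42) -> [42]
extract_min()->42, []
insert(46) -> [46]
extract_min()->46, []
insert(25) -> [25]

Final heap: [25]


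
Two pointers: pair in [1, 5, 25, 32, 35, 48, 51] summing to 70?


lo=0(1)+hi=6(51)=52
lo=1(5)+hi=6(51)=56
lo=2(25)+hi=6(51)=76
lo=2(25)+hi=5(48)=73
lo=2(25)+hi=4(35)=60
lo=3(32)+hi=4(35)=67

No pair found


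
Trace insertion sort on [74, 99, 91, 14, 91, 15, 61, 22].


Initial: [74, 99, 91, 14, 91, 15, 61, 22]
Insert 99: [74, 99, 91, 14, 91, 15, 61, 22]
Insert 91: [74, 91, 99, 14, 91, 15, 61, 22]
Insert 14: [14, 74, 91, 99, 91, 15, 61, 22]
Insert 91: [14, 74, 91, 91, 99, 15, 61, 22]
Insert 15: [14, 15, 74, 91, 91, 99, 61, 22]
Insert 61: [14, 15, 61, 74, 91, 91, 99, 22]
Insert 22: [14, 15, 22, 61, 74, 91, 91, 99]

Sorted: [14, 15, 22, 61, 74, 91, 91, 99]


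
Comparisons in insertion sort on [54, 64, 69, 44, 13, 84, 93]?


Algorithm: insertion sort
Input: [54, 64, 69, 44, 13, 84, 93]
Sorted: [13, 44, 54, 64, 69, 84, 93]

11


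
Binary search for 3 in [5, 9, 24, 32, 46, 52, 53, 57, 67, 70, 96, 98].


Step 1: lo=0, hi=11, mid=5, val=52
Step 2: lo=0, hi=4, mid=2, val=24
Step 3: lo=0, hi=1, mid=0, val=5

Not found


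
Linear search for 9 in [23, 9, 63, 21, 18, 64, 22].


i=0: 23!=9
i=1: 9==9 found!

Found at 1, 2 comps


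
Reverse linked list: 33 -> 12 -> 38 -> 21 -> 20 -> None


Step 1: curr=33, set curr.next=prev(None) | reversed so far: 33
Step 2: curr=12, set curr.next=prev(33) | reversed so far: 12 -> 33
Step 3: curr=38, set curr.next=prev(12) | reversed so far: 38 -> 12 -> 33
Step 4: curr=21, set curr.next=prev(38) | reversed so far: 21 -> 38 -> 12 -> 33
Step 5: curr=20, set curr.next=prev(21) | reversed so far: 20 -> 21 -> 38 -> 12 -> 33

20 -> 21 -> 38 -> 12 -> 33 -> None


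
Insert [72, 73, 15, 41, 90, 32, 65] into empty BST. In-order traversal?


Insert 72: root
Insert 73: R from 72
Insert 15: L from 72
Insert 41: L from 72 -> R from 15
Insert 90: R from 72 -> R from 73
Insert 32: L from 72 -> R from 15 -> L from 41
Insert 65: L from 72 -> R from 15 -> R from 41

In-order: [15, 32, 41, 65, 72, 73, 90]


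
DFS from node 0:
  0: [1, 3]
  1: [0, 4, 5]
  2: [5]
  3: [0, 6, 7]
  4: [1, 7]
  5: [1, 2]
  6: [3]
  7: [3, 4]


Visit 0, push [3, 1]
Visit 1, push [5, 4]
Visit 4, push [7]
Visit 7, push [3]
Visit 3, push [6]
Visit 6, push []
Visit 5, push [2]
Visit 2, push []

DFS order: [0, 1, 4, 7, 3, 6, 5, 2]


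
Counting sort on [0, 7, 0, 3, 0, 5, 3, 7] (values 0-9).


Input: [0, 7, 0, 3, 0, 5, 3, 7]
Counts: [3, 0, 0, 2, 0, 1, 0, 2, 0, 0]

Sorted: [0, 0, 0, 3, 3, 5, 7, 7]


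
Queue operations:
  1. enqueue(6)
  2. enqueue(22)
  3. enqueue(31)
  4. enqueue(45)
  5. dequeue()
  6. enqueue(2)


enqueue(6) -> [6]
enqueue(22) -> [6, 22]
enqueue(31) -> [6, 22, 31]
enqueue(45) -> [6, 22, 31, 45]
dequeue()->6, [22, 31, 45]
enqueue(2) -> [22, 31, 45, 2]

Final queue: [22, 31, 45, 2]


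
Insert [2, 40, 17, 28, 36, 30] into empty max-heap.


Insert 2: [2]
Insert 40: [40, 2]
Insert 17: [40, 2, 17]
Insert 28: [40, 28, 17, 2]
Insert 36: [40, 36, 17, 2, 28]
Insert 30: [40, 36, 30, 2, 28, 17]

Final heap: [40, 36, 30, 2, 28, 17]


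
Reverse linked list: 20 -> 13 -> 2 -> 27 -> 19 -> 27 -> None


Step 1: curr=20, set curr.next=prev(None) | reversed so far: 20
Step 2: curr=13, set curr.next=prev(20) | reversed so far: 13 -> 20
Step 3: curr=2, set curr.next=prev(13) | reversed so far: 2 -> 13 -> 20
Step 4: curr=27, set curr.next=prev(2) | reversed so far: 27 -> 2 -> 13 -> 20
Step 5: curr=19, set curr.next=prev(27) | reversed so far: 19 -> 27 -> 2 -> 13 -> 20
Step 6: curr=27, set curr.next=prev(19) | reversed so far: 27 -> 19 -> 27 -> 2 -> 13 -> 20

27 -> 19 -> 27 -> 2 -> 13 -> 20 -> None


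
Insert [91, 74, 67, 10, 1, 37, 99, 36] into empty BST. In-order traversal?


Insert 91: root
Insert 74: L from 91
Insert 67: L from 91 -> L from 74
Insert 10: L from 91 -> L from 74 -> L from 67
Insert 1: L from 91 -> L from 74 -> L from 67 -> L from 10
Insert 37: L from 91 -> L from 74 -> L from 67 -> R from 10
Insert 99: R from 91
Insert 36: L from 91 -> L from 74 -> L from 67 -> R from 10 -> L from 37

In-order: [1, 10, 36, 37, 67, 74, 91, 99]


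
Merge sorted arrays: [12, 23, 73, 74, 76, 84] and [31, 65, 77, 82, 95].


Take 12 from A
Take 23 from A
Take 31 from B
Take 65 from B
Take 73 from A
Take 74 from A
Take 76 from A
Take 77 from B
Take 82 from B
Take 84 from A

Merged: [12, 23, 31, 65, 73, 74, 76, 77, 82, 84, 95]


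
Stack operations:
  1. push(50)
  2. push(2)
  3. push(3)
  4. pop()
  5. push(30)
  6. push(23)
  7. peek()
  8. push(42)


push(50) -> [50]
push(2) -> [50, 2]
push(3) -> [50, 2, 3]
pop()->3, [50, 2]
push(30) -> [50, 2, 30]
push(23) -> [50, 2, 30, 23]
peek()->23
push(42) -> [50, 2, 30, 23, 42]

Final stack: [50, 2, 30, 23, 42]


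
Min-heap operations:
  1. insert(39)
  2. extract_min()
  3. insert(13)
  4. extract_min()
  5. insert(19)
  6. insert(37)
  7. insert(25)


insert(39) -> [39]
extract_min()->39, []
insert(13) -> [13]
extract_min()->13, []
insert(19) -> [19]
insert(37) -> [19, 37]
insert(25) -> [19, 37, 25]

Final heap: [19, 37, 25]


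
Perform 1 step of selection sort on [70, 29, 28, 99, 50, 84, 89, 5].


Initial: [70, 29, 28, 99, 50, 84, 89, 5]
Step 1: min=5 at 7
  Swap: [5, 29, 28, 99, 50, 84, 89, 70]

After 1 step: [5, 29, 28, 99, 50, 84, 89, 70]


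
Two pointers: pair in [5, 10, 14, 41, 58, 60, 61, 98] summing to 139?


lo=0(5)+hi=7(98)=103
lo=1(10)+hi=7(98)=108
lo=2(14)+hi=7(98)=112
lo=3(41)+hi=7(98)=139

Yes: 41+98=139


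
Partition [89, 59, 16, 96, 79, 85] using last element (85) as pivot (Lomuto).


Pivot: 85
  59 <= 85: swap -> [59, 89, 16, 96, 79, 85]
  16 <= 85: swap -> [59, 16, 89, 96, 79, 85]
  79 <= 85: swap -> [59, 16, 79, 96, 89, 85]
Place pivot at 3: [59, 16, 79, 85, 89, 96]

Partitioned: [59, 16, 79, 85, 89, 96]


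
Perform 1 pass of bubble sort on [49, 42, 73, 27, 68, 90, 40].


Initial: [49, 42, 73, 27, 68, 90, 40]
Pass 1: [42, 49, 27, 68, 73, 40, 90] (4 swaps)

After 1 pass: [42, 49, 27, 68, 73, 40, 90]


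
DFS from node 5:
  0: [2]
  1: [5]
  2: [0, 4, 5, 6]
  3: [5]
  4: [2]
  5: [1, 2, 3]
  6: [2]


Visit 5, push [3, 2, 1]
Visit 1, push []
Visit 2, push [6, 4, 0]
Visit 0, push []
Visit 4, push []
Visit 6, push []
Visit 3, push []

DFS order: [5, 1, 2, 0, 4, 6, 3]


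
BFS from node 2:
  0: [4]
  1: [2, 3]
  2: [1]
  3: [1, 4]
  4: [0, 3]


Visit 2, enqueue [1]
Visit 1, enqueue [3]
Visit 3, enqueue [4]
Visit 4, enqueue [0]
Visit 0, enqueue []

BFS order: [2, 1, 3, 4, 0]


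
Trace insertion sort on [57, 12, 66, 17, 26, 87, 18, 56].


Initial: [57, 12, 66, 17, 26, 87, 18, 56]
Insert 12: [12, 57, 66, 17, 26, 87, 18, 56]
Insert 66: [12, 57, 66, 17, 26, 87, 18, 56]
Insert 17: [12, 17, 57, 66, 26, 87, 18, 56]
Insert 26: [12, 17, 26, 57, 66, 87, 18, 56]
Insert 87: [12, 17, 26, 57, 66, 87, 18, 56]
Insert 18: [12, 17, 18, 26, 57, 66, 87, 56]
Insert 56: [12, 17, 18, 26, 56, 57, 66, 87]

Sorted: [12, 17, 18, 26, 56, 57, 66, 87]


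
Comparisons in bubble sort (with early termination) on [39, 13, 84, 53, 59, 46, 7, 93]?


Algorithm: bubble sort (with early termination)
Input: [39, 13, 84, 53, 59, 46, 7, 93]
Sorted: [7, 13, 39, 46, 53, 59, 84, 93]

28


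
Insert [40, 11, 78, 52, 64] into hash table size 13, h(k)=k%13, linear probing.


Insert 40: h=1 -> slot 1
Insert 11: h=11 -> slot 11
Insert 78: h=0 -> slot 0
Insert 52: h=0, 2 probes -> slot 2
Insert 64: h=12 -> slot 12

Table: [78, 40, 52, None, None, None, None, None, None, None, None, 11, 64]


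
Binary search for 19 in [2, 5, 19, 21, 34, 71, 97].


Step 1: lo=0, hi=6, mid=3, val=21
Step 2: lo=0, hi=2, mid=1, val=5
Step 3: lo=2, hi=2, mid=2, val=19

Found at index 2


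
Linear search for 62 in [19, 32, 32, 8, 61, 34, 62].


i=0: 19!=62
i=1: 32!=62
i=2: 32!=62
i=3: 8!=62
i=4: 61!=62
i=5: 34!=62
i=6: 62==62 found!

Found at 6, 7 comps


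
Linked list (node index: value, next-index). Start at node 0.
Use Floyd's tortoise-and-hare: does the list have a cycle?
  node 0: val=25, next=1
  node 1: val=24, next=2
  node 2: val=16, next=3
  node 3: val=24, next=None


Floyd's tortoise (slow, +1) and hare (fast, +2):
  init: slow=0, fast=0
  step 1: slow=1, fast=2
  step 2: fast 2->3->None, no cycle

Cycle: no


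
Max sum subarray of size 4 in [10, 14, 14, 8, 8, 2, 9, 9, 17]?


[0:4]: 46
[1:5]: 44
[2:6]: 32
[3:7]: 27
[4:8]: 28
[5:9]: 37

Max: 46 at [0:4]


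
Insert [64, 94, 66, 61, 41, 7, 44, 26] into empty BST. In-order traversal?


Insert 64: root
Insert 94: R from 64
Insert 66: R from 64 -> L from 94
Insert 61: L from 64
Insert 41: L from 64 -> L from 61
Insert 7: L from 64 -> L from 61 -> L from 41
Insert 44: L from 64 -> L from 61 -> R from 41
Insert 26: L from 64 -> L from 61 -> L from 41 -> R from 7

In-order: [7, 26, 41, 44, 61, 64, 66, 94]


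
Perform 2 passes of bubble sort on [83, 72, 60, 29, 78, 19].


Initial: [83, 72, 60, 29, 78, 19]
Pass 1: [72, 60, 29, 78, 19, 83] (5 swaps)
Pass 2: [60, 29, 72, 19, 78, 83] (3 swaps)

After 2 passes: [60, 29, 72, 19, 78, 83]


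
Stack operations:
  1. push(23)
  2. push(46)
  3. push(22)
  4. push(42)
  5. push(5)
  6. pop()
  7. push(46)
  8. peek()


push(23) -> [23]
push(46) -> [23, 46]
push(22) -> [23, 46, 22]
push(42) -> [23, 46, 22, 42]
push(5) -> [23, 46, 22, 42, 5]
pop()->5, [23, 46, 22, 42]
push(46) -> [23, 46, 22, 42, 46]
peek()->46

Final stack: [23, 46, 22, 42, 46]


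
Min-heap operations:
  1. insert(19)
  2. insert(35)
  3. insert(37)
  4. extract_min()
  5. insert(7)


insert(19) -> [19]
insert(35) -> [19, 35]
insert(37) -> [19, 35, 37]
extract_min()->19, [35, 37]
insert(7) -> [7, 37, 35]

Final heap: [7, 37, 35]


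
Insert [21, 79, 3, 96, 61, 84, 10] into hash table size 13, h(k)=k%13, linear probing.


Insert 21: h=8 -> slot 8
Insert 79: h=1 -> slot 1
Insert 3: h=3 -> slot 3
Insert 96: h=5 -> slot 5
Insert 61: h=9 -> slot 9
Insert 84: h=6 -> slot 6
Insert 10: h=10 -> slot 10

Table: [None, 79, None, 3, None, 96, 84, None, 21, 61, 10, None, None]


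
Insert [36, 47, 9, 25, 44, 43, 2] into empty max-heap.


Insert 36: [36]
Insert 47: [47, 36]
Insert 9: [47, 36, 9]
Insert 25: [47, 36, 9, 25]
Insert 44: [47, 44, 9, 25, 36]
Insert 43: [47, 44, 43, 25, 36, 9]
Insert 2: [47, 44, 43, 25, 36, 9, 2]

Final heap: [47, 44, 43, 25, 36, 9, 2]


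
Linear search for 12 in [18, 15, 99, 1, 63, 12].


i=0: 18!=12
i=1: 15!=12
i=2: 99!=12
i=3: 1!=12
i=4: 63!=12
i=5: 12==12 found!

Found at 5, 6 comps


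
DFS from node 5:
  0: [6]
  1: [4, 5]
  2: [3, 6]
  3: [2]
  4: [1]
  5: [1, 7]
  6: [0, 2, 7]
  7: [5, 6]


Visit 5, push [7, 1]
Visit 1, push [4]
Visit 4, push []
Visit 7, push [6]
Visit 6, push [2, 0]
Visit 0, push []
Visit 2, push [3]
Visit 3, push []

DFS order: [5, 1, 4, 7, 6, 0, 2, 3]


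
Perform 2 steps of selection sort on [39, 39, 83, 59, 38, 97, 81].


Initial: [39, 39, 83, 59, 38, 97, 81]
Step 1: min=38 at 4
  Swap: [38, 39, 83, 59, 39, 97, 81]
Step 2: min=39 at 1
  Swap: [38, 39, 83, 59, 39, 97, 81]

After 2 steps: [38, 39, 83, 59, 39, 97, 81]


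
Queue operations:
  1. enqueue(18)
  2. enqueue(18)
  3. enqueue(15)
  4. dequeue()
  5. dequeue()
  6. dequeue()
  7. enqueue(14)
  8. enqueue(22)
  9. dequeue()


enqueue(18) -> [18]
enqueue(18) -> [18, 18]
enqueue(15) -> [18, 18, 15]
dequeue()->18, [18, 15]
dequeue()->18, [15]
dequeue()->15, []
enqueue(14) -> [14]
enqueue(22) -> [14, 22]
dequeue()->14, [22]

Final queue: [22]


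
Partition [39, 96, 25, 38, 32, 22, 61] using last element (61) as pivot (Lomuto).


Pivot: 61
  39 <= 61: advance i (no swap)
  25 <= 61: swap -> [39, 25, 96, 38, 32, 22, 61]
  38 <= 61: swap -> [39, 25, 38, 96, 32, 22, 61]
  32 <= 61: swap -> [39, 25, 38, 32, 96, 22, 61]
  22 <= 61: swap -> [39, 25, 38, 32, 22, 96, 61]
Place pivot at 5: [39, 25, 38, 32, 22, 61, 96]

Partitioned: [39, 25, 38, 32, 22, 61, 96]


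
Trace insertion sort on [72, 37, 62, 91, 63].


Initial: [72, 37, 62, 91, 63]
Insert 37: [37, 72, 62, 91, 63]
Insert 62: [37, 62, 72, 91, 63]
Insert 91: [37, 62, 72, 91, 63]
Insert 63: [37, 62, 63, 72, 91]

Sorted: [37, 62, 63, 72, 91]


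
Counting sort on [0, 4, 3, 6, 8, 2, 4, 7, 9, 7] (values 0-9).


Input: [0, 4, 3, 6, 8, 2, 4, 7, 9, 7]
Counts: [1, 0, 1, 1, 2, 0, 1, 2, 1, 1]

Sorted: [0, 2, 3, 4, 4, 6, 7, 7, 8, 9]


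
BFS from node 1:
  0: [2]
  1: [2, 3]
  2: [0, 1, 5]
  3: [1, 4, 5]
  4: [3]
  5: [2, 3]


Visit 1, enqueue [2, 3]
Visit 2, enqueue [0, 5]
Visit 3, enqueue [4]
Visit 0, enqueue []
Visit 5, enqueue []
Visit 4, enqueue []

BFS order: [1, 2, 3, 0, 5, 4]


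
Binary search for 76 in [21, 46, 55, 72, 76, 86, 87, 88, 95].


Step 1: lo=0, hi=8, mid=4, val=76

Found at index 4


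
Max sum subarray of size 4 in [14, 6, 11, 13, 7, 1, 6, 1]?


[0:4]: 44
[1:5]: 37
[2:6]: 32
[3:7]: 27
[4:8]: 15

Max: 44 at [0:4]


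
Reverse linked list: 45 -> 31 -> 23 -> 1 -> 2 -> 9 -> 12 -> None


Step 1: curr=45, set curr.next=prev(None) | reversed so far: 45
Step 2: curr=31, set curr.next=prev(45) | reversed so far: 31 -> 45
Step 3: curr=23, set curr.next=prev(31) | reversed so far: 23 -> 31 -> 45
Step 4: curr=1, set curr.next=prev(23) | reversed so far: 1 -> 23 -> 31 -> 45
Step 5: curr=2, set curr.next=prev(1) | reversed so far: 2 -> 1 -> 23 -> 31 -> 45
Step 6: curr=9, set curr.next=prev(2) | reversed so far: 9 -> 2 -> 1 -> 23 -> 31 -> 45
Step 7: curr=12, set curr.next=prev(9) | reversed so far: 12 -> 9 -> 2 -> 1 -> 23 -> 31 -> 45

12 -> 9 -> 2 -> 1 -> 23 -> 31 -> 45 -> None


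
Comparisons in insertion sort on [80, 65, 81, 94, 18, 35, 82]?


Algorithm: insertion sort
Input: [80, 65, 81, 94, 18, 35, 82]
Sorted: [18, 35, 65, 80, 81, 82, 94]

14


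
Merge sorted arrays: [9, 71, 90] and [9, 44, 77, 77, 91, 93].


Take 9 from A
Take 9 from B
Take 44 from B
Take 71 from A
Take 77 from B
Take 77 from B
Take 90 from A

Merged: [9, 9, 44, 71, 77, 77, 90, 91, 93]


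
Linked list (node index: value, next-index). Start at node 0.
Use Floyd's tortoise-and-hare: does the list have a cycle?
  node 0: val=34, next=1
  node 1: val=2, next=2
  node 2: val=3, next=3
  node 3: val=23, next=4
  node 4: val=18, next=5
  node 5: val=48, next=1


Floyd's tortoise (slow, +1) and hare (fast, +2):
  init: slow=0, fast=0
  step 1: slow=1, fast=2
  step 2: slow=2, fast=4
  step 3: slow=3, fast=1
  step 4: slow=4, fast=3
  step 5: slow=5, fast=5
  slow == fast at node 5: cycle detected

Cycle: yes


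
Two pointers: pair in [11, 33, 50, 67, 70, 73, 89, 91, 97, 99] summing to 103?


lo=0(11)+hi=9(99)=110
lo=0(11)+hi=8(97)=108
lo=0(11)+hi=7(91)=102
lo=1(33)+hi=7(91)=124
lo=1(33)+hi=6(89)=122
lo=1(33)+hi=5(73)=106
lo=1(33)+hi=4(70)=103

Yes: 33+70=103


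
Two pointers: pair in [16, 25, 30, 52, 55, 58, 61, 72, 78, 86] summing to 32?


lo=0(16)+hi=9(86)=102
lo=0(16)+hi=8(78)=94
lo=0(16)+hi=7(72)=88
lo=0(16)+hi=6(61)=77
lo=0(16)+hi=5(58)=74
lo=0(16)+hi=4(55)=71
lo=0(16)+hi=3(52)=68
lo=0(16)+hi=2(30)=46
lo=0(16)+hi=1(25)=41

No pair found


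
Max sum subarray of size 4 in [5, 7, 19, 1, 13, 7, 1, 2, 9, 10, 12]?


[0:4]: 32
[1:5]: 40
[2:6]: 40
[3:7]: 22
[4:8]: 23
[5:9]: 19
[6:10]: 22
[7:11]: 33

Max: 40 at [1:5]


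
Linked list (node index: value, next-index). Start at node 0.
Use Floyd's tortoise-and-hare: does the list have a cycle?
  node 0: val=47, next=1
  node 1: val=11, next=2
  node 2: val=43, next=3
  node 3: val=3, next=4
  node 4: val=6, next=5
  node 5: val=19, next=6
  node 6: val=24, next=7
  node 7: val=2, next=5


Floyd's tortoise (slow, +1) and hare (fast, +2):
  init: slow=0, fast=0
  step 1: slow=1, fast=2
  step 2: slow=2, fast=4
  step 3: slow=3, fast=6
  step 4: slow=4, fast=5
  step 5: slow=5, fast=7
  step 6: slow=6, fast=6
  slow == fast at node 6: cycle detected

Cycle: yes


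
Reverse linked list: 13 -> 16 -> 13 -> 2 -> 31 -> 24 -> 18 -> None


Step 1: curr=13, set curr.next=prev(None) | reversed so far: 13
Step 2: curr=16, set curr.next=prev(13) | reversed so far: 16 -> 13
Step 3: curr=13, set curr.next=prev(16) | reversed so far: 13 -> 16 -> 13
Step 4: curr=2, set curr.next=prev(13) | reversed so far: 2 -> 13 -> 16 -> 13
Step 5: curr=31, set curr.next=prev(2) | reversed so far: 31 -> 2 -> 13 -> 16 -> 13
Step 6: curr=24, set curr.next=prev(31) | reversed so far: 24 -> 31 -> 2 -> 13 -> 16 -> 13
Step 7: curr=18, set curr.next=prev(24) | reversed so far: 18 -> 24 -> 31 -> 2 -> 13 -> 16 -> 13

18 -> 24 -> 31 -> 2 -> 13 -> 16 -> 13 -> None


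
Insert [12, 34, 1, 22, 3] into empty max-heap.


Insert 12: [12]
Insert 34: [34, 12]
Insert 1: [34, 12, 1]
Insert 22: [34, 22, 1, 12]
Insert 3: [34, 22, 1, 12, 3]

Final heap: [34, 22, 1, 12, 3]


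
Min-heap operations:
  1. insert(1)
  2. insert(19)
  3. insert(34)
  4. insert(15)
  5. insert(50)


insert(1) -> [1]
insert(19) -> [1, 19]
insert(34) -> [1, 19, 34]
insert(15) -> [1, 15, 34, 19]
insert(50) -> [1, 15, 34, 19, 50]

Final heap: [1, 15, 34, 19, 50]


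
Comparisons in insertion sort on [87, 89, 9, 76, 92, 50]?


Algorithm: insertion sort
Input: [87, 89, 9, 76, 92, 50]
Sorted: [9, 50, 76, 87, 89, 92]

12


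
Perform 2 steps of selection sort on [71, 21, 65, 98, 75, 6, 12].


Initial: [71, 21, 65, 98, 75, 6, 12]
Step 1: min=6 at 5
  Swap: [6, 21, 65, 98, 75, 71, 12]
Step 2: min=12 at 6
  Swap: [6, 12, 65, 98, 75, 71, 21]

After 2 steps: [6, 12, 65, 98, 75, 71, 21]


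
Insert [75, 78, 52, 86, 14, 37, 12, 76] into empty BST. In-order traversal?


Insert 75: root
Insert 78: R from 75
Insert 52: L from 75
Insert 86: R from 75 -> R from 78
Insert 14: L from 75 -> L from 52
Insert 37: L from 75 -> L from 52 -> R from 14
Insert 12: L from 75 -> L from 52 -> L from 14
Insert 76: R from 75 -> L from 78

In-order: [12, 14, 37, 52, 75, 76, 78, 86]


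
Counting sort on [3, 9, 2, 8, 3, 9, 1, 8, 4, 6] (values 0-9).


Input: [3, 9, 2, 8, 3, 9, 1, 8, 4, 6]
Counts: [0, 1, 1, 2, 1, 0, 1, 0, 2, 2]

Sorted: [1, 2, 3, 3, 4, 6, 8, 8, 9, 9]


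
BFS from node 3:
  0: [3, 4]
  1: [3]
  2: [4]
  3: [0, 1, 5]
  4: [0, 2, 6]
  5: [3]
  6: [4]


Visit 3, enqueue [0, 1, 5]
Visit 0, enqueue [4]
Visit 1, enqueue []
Visit 5, enqueue []
Visit 4, enqueue [2, 6]
Visit 2, enqueue []
Visit 6, enqueue []

BFS order: [3, 0, 1, 5, 4, 2, 6]


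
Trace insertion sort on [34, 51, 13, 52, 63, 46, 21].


Initial: [34, 51, 13, 52, 63, 46, 21]
Insert 51: [34, 51, 13, 52, 63, 46, 21]
Insert 13: [13, 34, 51, 52, 63, 46, 21]
Insert 52: [13, 34, 51, 52, 63, 46, 21]
Insert 63: [13, 34, 51, 52, 63, 46, 21]
Insert 46: [13, 34, 46, 51, 52, 63, 21]
Insert 21: [13, 21, 34, 46, 51, 52, 63]

Sorted: [13, 21, 34, 46, 51, 52, 63]


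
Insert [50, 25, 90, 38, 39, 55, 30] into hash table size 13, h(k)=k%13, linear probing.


Insert 50: h=11 -> slot 11
Insert 25: h=12 -> slot 12
Insert 90: h=12, 1 probes -> slot 0
Insert 38: h=12, 2 probes -> slot 1
Insert 39: h=0, 2 probes -> slot 2
Insert 55: h=3 -> slot 3
Insert 30: h=4 -> slot 4

Table: [90, 38, 39, 55, 30, None, None, None, None, None, None, 50, 25]


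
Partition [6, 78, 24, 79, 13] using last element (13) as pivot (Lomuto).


Pivot: 13
  6 <= 13: advance i (no swap)
Place pivot at 1: [6, 13, 24, 79, 78]

Partitioned: [6, 13, 24, 79, 78]


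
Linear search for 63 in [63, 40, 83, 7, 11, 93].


i=0: 63==63 found!

Found at 0, 1 comps


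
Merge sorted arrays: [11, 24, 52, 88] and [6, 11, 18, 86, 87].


Take 6 from B
Take 11 from A
Take 11 from B
Take 18 from B
Take 24 from A
Take 52 from A
Take 86 from B
Take 87 from B

Merged: [6, 11, 11, 18, 24, 52, 86, 87, 88]


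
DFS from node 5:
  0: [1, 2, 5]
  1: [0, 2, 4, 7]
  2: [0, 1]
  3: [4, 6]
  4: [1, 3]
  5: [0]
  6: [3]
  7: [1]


Visit 5, push [0]
Visit 0, push [2, 1]
Visit 1, push [7, 4, 2]
Visit 2, push []
Visit 4, push [3]
Visit 3, push [6]
Visit 6, push []
Visit 7, push []

DFS order: [5, 0, 1, 2, 4, 3, 6, 7]


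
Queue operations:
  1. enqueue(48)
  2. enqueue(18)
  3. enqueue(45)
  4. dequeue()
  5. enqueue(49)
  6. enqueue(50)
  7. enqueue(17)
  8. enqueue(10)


enqueue(48) -> [48]
enqueue(18) -> [48, 18]
enqueue(45) -> [48, 18, 45]
dequeue()->48, [18, 45]
enqueue(49) -> [18, 45, 49]
enqueue(50) -> [18, 45, 49, 50]
enqueue(17) -> [18, 45, 49, 50, 17]
enqueue(10) -> [18, 45, 49, 50, 17, 10]

Final queue: [18, 45, 49, 50, 17, 10]


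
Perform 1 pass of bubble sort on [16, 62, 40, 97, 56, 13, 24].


Initial: [16, 62, 40, 97, 56, 13, 24]
Pass 1: [16, 40, 62, 56, 13, 24, 97] (4 swaps)

After 1 pass: [16, 40, 62, 56, 13, 24, 97]


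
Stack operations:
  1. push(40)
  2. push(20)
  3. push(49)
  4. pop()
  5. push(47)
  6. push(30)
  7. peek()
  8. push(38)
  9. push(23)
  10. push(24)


push(40) -> [40]
push(20) -> [40, 20]
push(49) -> [40, 20, 49]
pop()->49, [40, 20]
push(47) -> [40, 20, 47]
push(30) -> [40, 20, 47, 30]
peek()->30
push(38) -> [40, 20, 47, 30, 38]
push(23) -> [40, 20, 47, 30, 38, 23]
push(24) -> [40, 20, 47, 30, 38, 23, 24]

Final stack: [40, 20, 47, 30, 38, 23, 24]


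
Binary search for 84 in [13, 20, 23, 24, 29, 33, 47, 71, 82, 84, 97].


Step 1: lo=0, hi=10, mid=5, val=33
Step 2: lo=6, hi=10, mid=8, val=82
Step 3: lo=9, hi=10, mid=9, val=84

Found at index 9


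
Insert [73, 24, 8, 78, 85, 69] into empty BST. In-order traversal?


Insert 73: root
Insert 24: L from 73
Insert 8: L from 73 -> L from 24
Insert 78: R from 73
Insert 85: R from 73 -> R from 78
Insert 69: L from 73 -> R from 24

In-order: [8, 24, 69, 73, 78, 85]


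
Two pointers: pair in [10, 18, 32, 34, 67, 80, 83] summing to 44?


lo=0(10)+hi=6(83)=93
lo=0(10)+hi=5(80)=90
lo=0(10)+hi=4(67)=77
lo=0(10)+hi=3(34)=44

Yes: 10+34=44


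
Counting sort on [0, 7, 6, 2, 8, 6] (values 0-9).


Input: [0, 7, 6, 2, 8, 6]
Counts: [1, 0, 1, 0, 0, 0, 2, 1, 1, 0]

Sorted: [0, 2, 6, 6, 7, 8]


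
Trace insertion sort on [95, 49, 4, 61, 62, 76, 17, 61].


Initial: [95, 49, 4, 61, 62, 76, 17, 61]
Insert 49: [49, 95, 4, 61, 62, 76, 17, 61]
Insert 4: [4, 49, 95, 61, 62, 76, 17, 61]
Insert 61: [4, 49, 61, 95, 62, 76, 17, 61]
Insert 62: [4, 49, 61, 62, 95, 76, 17, 61]
Insert 76: [4, 49, 61, 62, 76, 95, 17, 61]
Insert 17: [4, 17, 49, 61, 62, 76, 95, 61]
Insert 61: [4, 17, 49, 61, 61, 62, 76, 95]

Sorted: [4, 17, 49, 61, 61, 62, 76, 95]


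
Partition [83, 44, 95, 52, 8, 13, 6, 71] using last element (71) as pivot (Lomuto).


Pivot: 71
  44 <= 71: swap -> [44, 83, 95, 52, 8, 13, 6, 71]
  52 <= 71: swap -> [44, 52, 95, 83, 8, 13, 6, 71]
  8 <= 71: swap -> [44, 52, 8, 83, 95, 13, 6, 71]
  13 <= 71: swap -> [44, 52, 8, 13, 95, 83, 6, 71]
  6 <= 71: swap -> [44, 52, 8, 13, 6, 83, 95, 71]
Place pivot at 5: [44, 52, 8, 13, 6, 71, 95, 83]

Partitioned: [44, 52, 8, 13, 6, 71, 95, 83]


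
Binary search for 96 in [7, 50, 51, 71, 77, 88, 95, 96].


Step 1: lo=0, hi=7, mid=3, val=71
Step 2: lo=4, hi=7, mid=5, val=88
Step 3: lo=6, hi=7, mid=6, val=95
Step 4: lo=7, hi=7, mid=7, val=96

Found at index 7


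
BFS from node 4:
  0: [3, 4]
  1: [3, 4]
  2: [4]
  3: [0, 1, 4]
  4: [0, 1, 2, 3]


Visit 4, enqueue [0, 1, 2, 3]
Visit 0, enqueue []
Visit 1, enqueue []
Visit 2, enqueue []
Visit 3, enqueue []

BFS order: [4, 0, 1, 2, 3]


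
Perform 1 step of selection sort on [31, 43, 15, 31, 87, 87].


Initial: [31, 43, 15, 31, 87, 87]
Step 1: min=15 at 2
  Swap: [15, 43, 31, 31, 87, 87]

After 1 step: [15, 43, 31, 31, 87, 87]


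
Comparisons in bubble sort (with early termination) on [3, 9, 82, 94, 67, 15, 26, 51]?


Algorithm: bubble sort (with early termination)
Input: [3, 9, 82, 94, 67, 15, 26, 51]
Sorted: [3, 9, 15, 26, 51, 67, 82, 94]

22
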